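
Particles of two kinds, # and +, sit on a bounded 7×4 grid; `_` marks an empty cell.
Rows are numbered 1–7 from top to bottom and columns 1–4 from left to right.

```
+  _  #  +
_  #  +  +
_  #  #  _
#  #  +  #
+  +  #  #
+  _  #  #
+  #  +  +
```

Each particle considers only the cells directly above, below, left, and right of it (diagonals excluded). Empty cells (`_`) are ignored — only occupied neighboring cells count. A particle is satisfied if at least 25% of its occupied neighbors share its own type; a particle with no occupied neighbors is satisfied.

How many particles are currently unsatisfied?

(1,1)+ 0/0 satisfied
(1,3)# 0/2 not
(1,4)+ 1/2 satisfied
(2,2)# 1/2 satisfied
(2,3)+ 1/4 satisfied
(2,4)+ 2/2 satisfied
(3,2)# 3/3 satisfied
(3,3)# 1/3 satisfied
(4,1)# 1/2 satisfied
(4,2)# 2/4 satisfied
(4,3)+ 0/4 not
(4,4)# 1/2 satisfied
(5,1)+ 2/3 satisfied
(5,2)+ 1/3 satisfied
(5,3)# 2/4 satisfied
(5,4)# 3/3 satisfied
(6,1)+ 2/2 satisfied
(6,3)# 2/3 satisfied
(6,4)# 2/3 satisfied
(7,1)+ 1/2 satisfied
(7,2)# 0/2 not
(7,3)+ 1/3 satisfied
(7,4)+ 1/2 satisfied
Unsatisfied: (1,3), (4,3), (7,2) — 3 in total.

3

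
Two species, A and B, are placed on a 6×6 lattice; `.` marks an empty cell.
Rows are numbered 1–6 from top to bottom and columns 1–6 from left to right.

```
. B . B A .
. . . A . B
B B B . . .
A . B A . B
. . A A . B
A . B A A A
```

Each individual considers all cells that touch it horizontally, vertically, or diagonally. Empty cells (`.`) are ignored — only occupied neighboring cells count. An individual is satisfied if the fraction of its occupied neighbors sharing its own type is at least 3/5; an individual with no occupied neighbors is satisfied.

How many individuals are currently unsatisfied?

12

Row 1: (1,2)B 0/0 ✓ · (1,4)B 0/2 ✗ · (1,5)A 1/3 ✗
Row 2: (2,4)A 1/3 ✗ · (2,6)B 0/1 ✗
Row 3: (3,1)B 1/2 ✗ · (3,2)B 3/4 ✓ · (3,3)B 2/4 ✗
Row 4: (4,1)A 0/2 ✗ · (4,3)B 2/5 ✗ · (4,4)A 2/4 ✗ · (4,6)B 1/1 ✓
Row 5: (5,3)A 3/5 ✓ · (5,4)A 4/6 ✓ · (5,6)B 1/3 ✗
Row 6: (6,1)A 0/0 ✓ · (6,3)B 0/3 ✗ · (6,4)A 3/4 ✓ · (6,5)A 3/4 ✓ · (6,6)A 1/2 ✗
Unsatisfied: (1,4), (1,5), (2,4), (2,6), (3,1), (3,3), (4,1), (4,3), (4,4), (5,6), (6,3), (6,6) — 12 in total.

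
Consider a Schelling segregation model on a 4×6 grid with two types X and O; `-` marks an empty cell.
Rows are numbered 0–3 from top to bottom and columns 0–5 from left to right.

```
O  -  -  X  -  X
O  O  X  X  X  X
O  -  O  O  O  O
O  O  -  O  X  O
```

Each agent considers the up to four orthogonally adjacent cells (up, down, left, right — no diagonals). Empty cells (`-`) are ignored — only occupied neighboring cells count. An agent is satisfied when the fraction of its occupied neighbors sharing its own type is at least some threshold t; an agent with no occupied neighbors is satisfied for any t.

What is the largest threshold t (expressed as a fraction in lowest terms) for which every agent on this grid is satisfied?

0/1

Row 0: (0,0)O 1/1 · (0,3)X 1/1 · (0,5)X 1/1
Row 1: (1,0)O 3/3 · (1,1)O 1/2 · (1,2)X 1/3 · (1,3)X 3/4 · (1,4)X 2/3 · (1,5)X 2/3
Row 2: (2,0)O 2/2 · (2,2)O 1/2 · (2,3)O 3/4 · (2,4)O 2/4 · (2,5)O 2/3
Row 3: (3,0)O 2/2 · (3,1)O 1/1 · (3,3)O 1/2 · (3,4)X 0/3 · (3,5)O 1/2
The smallest same-type fraction is 0/3 at (3,4), which reduces to 0/1. Any threshold above that leaves this agent unsatisfied.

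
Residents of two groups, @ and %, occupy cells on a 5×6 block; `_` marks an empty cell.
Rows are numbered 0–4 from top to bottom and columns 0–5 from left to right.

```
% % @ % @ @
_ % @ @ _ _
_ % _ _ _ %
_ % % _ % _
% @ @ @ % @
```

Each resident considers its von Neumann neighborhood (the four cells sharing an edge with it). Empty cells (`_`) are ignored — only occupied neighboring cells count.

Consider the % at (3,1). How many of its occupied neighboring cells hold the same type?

Occupied neighbors of (3,1): (2,1)=%, (4,1)=@, (3,2)=%.
Same type (%): 2 of 3.

2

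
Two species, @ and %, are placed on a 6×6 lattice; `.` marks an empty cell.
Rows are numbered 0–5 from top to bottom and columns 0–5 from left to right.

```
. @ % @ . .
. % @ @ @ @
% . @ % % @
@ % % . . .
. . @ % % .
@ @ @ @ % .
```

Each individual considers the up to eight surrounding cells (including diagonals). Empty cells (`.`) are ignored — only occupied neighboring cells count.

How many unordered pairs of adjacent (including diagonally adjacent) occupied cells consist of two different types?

26

Scan each occupied cell's neighbors to the right and below (and the two forward diagonals) so each pair is counted once.
From row 0: 5 unlike of 10 pairs (running 5/10).
From row 1: 8 unlike of 16 pairs (running 13/26).
From row 2: 5 unlike of 8 pairs (running 18/34).
From row 3: 3 unlike of 5 pairs (running 21/39).
From row 4: 4 unlike of 10 pairs (running 25/49).
From row 5: 1 unlike of 4 pairs (running 26/53).
Total adjacent occupied pairs: 53; unlike-type pairs: 26.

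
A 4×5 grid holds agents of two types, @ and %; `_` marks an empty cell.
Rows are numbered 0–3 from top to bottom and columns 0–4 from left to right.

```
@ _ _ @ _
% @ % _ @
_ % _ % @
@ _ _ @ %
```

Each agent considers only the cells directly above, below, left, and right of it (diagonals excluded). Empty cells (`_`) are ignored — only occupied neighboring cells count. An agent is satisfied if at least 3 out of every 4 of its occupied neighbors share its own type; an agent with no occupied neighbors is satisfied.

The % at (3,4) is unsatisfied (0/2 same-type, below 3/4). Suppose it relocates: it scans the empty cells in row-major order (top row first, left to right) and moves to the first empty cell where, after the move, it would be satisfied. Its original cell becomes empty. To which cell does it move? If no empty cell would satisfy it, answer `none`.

(2,2)

Vacating (3,4). Empty cells in order:
  (0,1): 0/2 same-type → still unsatisfied.
  (0,2): 1/2 same-type → still unsatisfied.
  (0,4): 0/2 same-type → still unsatisfied.
  (1,3): 2/4 same-type → still unsatisfied.
  (2,0): 2/3 same-type → still unsatisfied.
  (2,2): 3/3 same-type → satisfied — stop here.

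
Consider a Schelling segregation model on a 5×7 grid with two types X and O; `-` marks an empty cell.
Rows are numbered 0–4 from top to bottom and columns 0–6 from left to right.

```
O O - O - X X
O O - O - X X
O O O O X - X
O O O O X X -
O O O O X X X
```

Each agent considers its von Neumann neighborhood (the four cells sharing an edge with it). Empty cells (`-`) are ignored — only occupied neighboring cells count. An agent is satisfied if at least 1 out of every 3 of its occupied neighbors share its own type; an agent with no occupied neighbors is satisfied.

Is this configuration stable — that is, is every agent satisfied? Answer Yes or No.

(0,0)O 2/2 ✓
(0,1)O 2/2 ✓
(0,3)O 1/1 ✓
(0,5)X 2/2 ✓
(0,6)X 2/2 ✓
(1,0)O 3/3 ✓
(1,1)O 3/3 ✓
(1,3)O 2/2 ✓
(1,5)X 2/2 ✓
(1,6)X 3/3 ✓
(2,0)O 3/3 ✓
(2,1)O 4/4 ✓
(2,2)O 3/3 ✓
(2,3)O 3/4 ✓
(2,4)X 1/2 ✓
(2,6)X 1/1 ✓
(3,0)O 3/3 ✓
(3,1)O 4/4 ✓
(3,2)O 4/4 ✓
(3,3)O 3/4 ✓
(3,4)X 3/4 ✓
(3,5)X 2/2 ✓
(4,0)O 2/2 ✓
(4,1)O 3/3 ✓
(4,2)O 3/3 ✓
(4,3)O 2/3 ✓
(4,4)X 2/3 ✓
(4,5)X 3/3 ✓
(4,6)X 1/1 ✓
All meet the threshold, so the configuration is stable.

Yes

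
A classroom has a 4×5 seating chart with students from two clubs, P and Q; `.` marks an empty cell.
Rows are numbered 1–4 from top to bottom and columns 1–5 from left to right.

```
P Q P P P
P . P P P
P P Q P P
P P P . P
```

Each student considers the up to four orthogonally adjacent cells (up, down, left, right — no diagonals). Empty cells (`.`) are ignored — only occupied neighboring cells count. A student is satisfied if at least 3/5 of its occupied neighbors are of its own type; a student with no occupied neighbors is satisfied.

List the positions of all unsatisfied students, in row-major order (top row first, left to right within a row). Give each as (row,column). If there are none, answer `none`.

(1,1), (1,2), (3,3), (4,3)

Row 1: (1,1)P 1/2 not · (1,2)Q 0/2 not · (1,3)P 2/3 satisfied · (1,4)P 3/3 satisfied · (1,5)P 2/2 satisfied
Row 2: (2,1)P 2/2 satisfied · (2,3)P 2/3 satisfied · (2,4)P 4/4 satisfied · (2,5)P 3/3 satisfied
Row 3: (3,1)P 3/3 satisfied · (3,2)P 2/3 satisfied · (3,3)Q 0/4 not · (3,4)P 2/3 satisfied · (3,5)P 3/3 satisfied
Row 4: (4,1)P 2/2 satisfied · (4,2)P 3/3 satisfied · (4,3)P 1/2 not · (4,5)P 1/1 satisfied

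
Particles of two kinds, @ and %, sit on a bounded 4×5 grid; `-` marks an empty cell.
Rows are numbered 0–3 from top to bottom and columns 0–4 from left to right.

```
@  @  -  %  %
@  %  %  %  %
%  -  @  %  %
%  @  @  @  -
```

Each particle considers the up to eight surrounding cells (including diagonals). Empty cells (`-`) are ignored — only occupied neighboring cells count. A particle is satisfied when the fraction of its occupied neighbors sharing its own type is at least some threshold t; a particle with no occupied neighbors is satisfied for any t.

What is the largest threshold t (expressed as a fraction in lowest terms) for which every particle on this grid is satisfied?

(0,0)@ 2/3
(0,1)@ 2/4
(0,3)% 4/4
(0,4)% 3/3
(1,0)@ 2/4
(1,1)% 2/6
(1,2)% 4/6
(1,3)% 6/7
(1,4)% 5/5
(2,0)% 2/4
(2,2)@ 3/7
(2,3)% 4/7
(2,4)% 3/4
(3,0)% 1/2
(3,1)@ 2/4
(3,2)@ 3/4
(3,3)@ 2/4
The smallest same-type fraction is 2/6 at (1,1), which reduces to 1/3. Any threshold above that leaves this particle unsatisfied.

1/3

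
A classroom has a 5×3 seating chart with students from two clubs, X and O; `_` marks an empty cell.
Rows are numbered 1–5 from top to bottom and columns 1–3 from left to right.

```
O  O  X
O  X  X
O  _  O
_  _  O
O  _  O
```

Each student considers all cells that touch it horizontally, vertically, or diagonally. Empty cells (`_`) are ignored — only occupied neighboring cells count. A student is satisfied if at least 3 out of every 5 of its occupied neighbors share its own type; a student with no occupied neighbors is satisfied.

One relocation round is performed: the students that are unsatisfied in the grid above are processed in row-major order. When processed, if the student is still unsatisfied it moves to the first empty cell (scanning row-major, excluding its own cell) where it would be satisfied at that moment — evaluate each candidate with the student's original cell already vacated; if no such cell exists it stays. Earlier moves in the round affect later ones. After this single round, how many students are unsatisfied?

2

Initially unsatisfied (in order): (1,2), (2,2), (2,3), (3,1), (3,3).
  (1,2) → (3,2).
  (2,2): no empty cell satisfies it; stays.
  (2,3): no empty cell satisfies it; stays.
  (3,1): now satisfied by earlier moves; stays.
  (3,3) → (4,1).
Resulting grid:
O _ X
O X X
O O _
O _ O
O _ O
Unsatisfied now: (1,1), (2,2).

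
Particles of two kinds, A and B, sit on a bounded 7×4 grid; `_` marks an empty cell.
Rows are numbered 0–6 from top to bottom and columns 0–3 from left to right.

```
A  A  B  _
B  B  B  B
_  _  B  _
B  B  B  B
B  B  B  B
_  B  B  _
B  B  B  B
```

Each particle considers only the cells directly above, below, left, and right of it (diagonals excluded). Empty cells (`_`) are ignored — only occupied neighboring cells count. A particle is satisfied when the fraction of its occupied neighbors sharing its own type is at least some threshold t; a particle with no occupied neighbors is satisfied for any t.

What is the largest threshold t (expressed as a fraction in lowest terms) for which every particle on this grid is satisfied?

(0,0)A 1/2
(0,1)A 1/3
(0,2)B 1/2
(1,0)B 1/2
(1,1)B 2/3
(1,2)B 4/4
(1,3)B 1/1
(2,2)B 2/2
(3,0)B 2/2
(3,1)B 3/3
(3,2)B 4/4
(3,3)B 2/2
(4,0)B 2/2
(4,1)B 4/4
(4,2)B 4/4
(4,3)B 2/2
(5,1)B 3/3
(5,2)B 3/3
(6,0)B 1/1
(6,1)B 3/3
(6,2)B 3/3
(6,3)B 1/1
The smallest same-type fraction is 1/3 at (0,1), which reduces to 1/3. Any threshold above that leaves this particle unsatisfied.

1/3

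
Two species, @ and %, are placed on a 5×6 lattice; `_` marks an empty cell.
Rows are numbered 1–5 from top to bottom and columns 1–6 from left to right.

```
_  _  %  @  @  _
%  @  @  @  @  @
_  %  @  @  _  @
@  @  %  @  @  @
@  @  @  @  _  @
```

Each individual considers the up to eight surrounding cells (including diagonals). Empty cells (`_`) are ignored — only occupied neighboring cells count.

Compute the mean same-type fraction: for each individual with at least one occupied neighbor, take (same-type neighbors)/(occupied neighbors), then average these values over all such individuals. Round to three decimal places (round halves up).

0.747

Row 1: (1,3)% 0/4 · (1,4)@ 4/5 · (1,5)@ 4/4
Row 2: (2,1)% 1/2 · (2,2)@ 2/5 · (2,3)@ 5/7 · (2,4)@ 6/7 · (2,5)@ 6/6 · (2,6)@ 3/3
Row 3: (3,2)% 2/7 · (3,3)@ 6/8 · (3,4)@ 6/7 · (3,6)@ 4/4
Row 4: (4,1)@ 3/4 · (4,2)@ 5/7 · (4,3)% 1/8 · (4,4)@ 5/6 · (4,5)@ 6/6 · (4,6)@ 3/3
Row 5: (5,1)@ 3/3 · (5,2)@ 4/5 · (5,3)@ 4/5 · (5,4)@ 3/4 · (5,6)@ 2/2
Sum over 24 individuals: 0/4 + 4/5 + 4/4 + 1/2 + 2/5 + 5/7 + 6/7 + 6/6 + 3/3 + 2/7 + 6/8 + 6/7 + 4/4 + 3/4 + 5/7 + 1/8 + 5/6 + 6/6 + 3/3 + 3/3 + 4/5 + 4/5 + 3/4 + 2/2 = 15067/840; mean = 15067/840 ÷ 24 = 15067/20160 = 0.747371… → 0.747.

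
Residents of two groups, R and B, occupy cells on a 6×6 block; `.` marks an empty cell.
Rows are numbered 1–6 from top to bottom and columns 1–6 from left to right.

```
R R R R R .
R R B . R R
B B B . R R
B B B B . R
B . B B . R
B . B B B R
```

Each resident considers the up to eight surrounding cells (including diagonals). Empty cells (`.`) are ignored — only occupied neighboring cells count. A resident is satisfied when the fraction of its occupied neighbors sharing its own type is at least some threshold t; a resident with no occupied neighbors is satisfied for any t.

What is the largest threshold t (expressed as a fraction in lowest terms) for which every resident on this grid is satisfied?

1/3

(1,1)R 3/3
(1,2)R 4/5
(1,3)R 3/4
(1,4)R 3/4
(1,5)R 3/3
(2,1)R 3/5
(2,2)R 4/8
(2,3)B 2/6
(2,5)R 5/5
(2,6)R 4/4
(3,1)B 3/5
(3,2)B 6/8
(3,3)B 5/6
(3,5)R 4/5
(3,6)R 4/4
(4,1)B 4/4
(4,2)B 7/7
(4,3)B 6/6
(4,4)B 4/5
(4,6)R 3/3
(5,1)B 3/3
(5,3)B 6/6
(5,4)B 6/6
(5,6)R 2/3
(6,1)B 1/1
(6,3)B 3/3
(6,4)B 4/4
(6,5)B 2/4
(6,6)R 1/2
The smallest same-type fraction is 2/6 at (2,3), which reduces to 1/3. Any threshold above that leaves this resident unsatisfied.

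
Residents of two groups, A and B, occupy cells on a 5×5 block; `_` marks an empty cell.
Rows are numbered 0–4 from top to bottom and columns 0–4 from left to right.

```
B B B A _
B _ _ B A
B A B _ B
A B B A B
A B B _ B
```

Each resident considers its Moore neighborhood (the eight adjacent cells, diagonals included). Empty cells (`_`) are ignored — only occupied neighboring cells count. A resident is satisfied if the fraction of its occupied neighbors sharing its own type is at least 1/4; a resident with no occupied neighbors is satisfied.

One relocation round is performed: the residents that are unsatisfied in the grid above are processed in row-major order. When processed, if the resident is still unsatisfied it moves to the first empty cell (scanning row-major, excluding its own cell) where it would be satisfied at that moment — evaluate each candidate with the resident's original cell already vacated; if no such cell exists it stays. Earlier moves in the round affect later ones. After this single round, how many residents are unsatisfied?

Initially unsatisfied (in order): (2,1), (3,3).
  (2,1) → (0,4).
  (3,3): no empty cell satisfies it; stays.
Resulting grid:
B B B A A
B _ _ B A
B _ B _ B
A B B A B
A B B _ B
Unsatisfied now: (3,3).

1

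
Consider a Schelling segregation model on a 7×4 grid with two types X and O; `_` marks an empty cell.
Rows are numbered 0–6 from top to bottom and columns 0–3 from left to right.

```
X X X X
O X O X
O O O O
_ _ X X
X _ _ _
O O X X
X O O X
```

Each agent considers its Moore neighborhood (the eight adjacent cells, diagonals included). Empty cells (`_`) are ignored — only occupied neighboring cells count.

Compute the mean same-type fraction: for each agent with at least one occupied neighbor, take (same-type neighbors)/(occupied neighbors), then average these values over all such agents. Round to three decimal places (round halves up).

Row 0: (0,0)X 2/3 · (0,1)X 3/5 · (0,2)X 4/5 · (0,3)X 2/3
Row 1: (1,0)O 2/5 · (1,1)X 3/8 · (1,2)O 3/8 · (1,3)X 2/5
Row 2: (2,0)O 2/3 · (2,1)O 4/6 · (2,2)O 3/7 · (2,3)O 2/5
Row 3: (3,2)X 1/4 · (3,3)X 1/3
Row 4: (4,0)X 0/2
Row 5: (5,0)O 2/4 · (5,1)O 3/6 · (5,2)X 2/5 · (5,3)X 2/3
Row 6: (6,0)X 0/3 · (6,1)O 3/5 · (6,2)O 2/5 · (6,3)X 2/3
Sum over 23 agents: 2/3 + 3/5 + 4/5 + 2/3 + 2/5 + 3/8 + 3/8 + 2/5 + 2/3 + 4/6 + 3/7 + 2/5 + 1/4 + 1/3 + 0/2 + 2/4 + 3/6 + 2/5 + 2/3 + 0/3 + 3/5 + 2/5 + 2/3 = 226/21; mean = 226/21 ÷ 23 = 226/483 = 0.467908… → 0.468.

0.468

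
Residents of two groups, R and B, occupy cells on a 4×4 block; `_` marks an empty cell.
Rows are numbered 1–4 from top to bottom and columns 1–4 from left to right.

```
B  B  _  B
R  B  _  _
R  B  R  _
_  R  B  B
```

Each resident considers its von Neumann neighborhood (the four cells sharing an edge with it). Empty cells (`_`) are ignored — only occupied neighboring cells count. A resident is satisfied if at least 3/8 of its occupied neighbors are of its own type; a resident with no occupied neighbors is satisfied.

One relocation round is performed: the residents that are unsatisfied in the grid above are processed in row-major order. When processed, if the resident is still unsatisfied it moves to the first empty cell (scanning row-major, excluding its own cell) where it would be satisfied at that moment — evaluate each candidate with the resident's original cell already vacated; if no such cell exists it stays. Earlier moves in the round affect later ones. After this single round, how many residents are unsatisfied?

0

Initially unsatisfied (in order): (2,1), (3,2), (3,3), (4,2), (4,3).
  (2,1) → (2,3).
  (3,2) → (1,3).
  (3,3): now satisfied by earlier moves; stays.
  (4,2) → (2,4).
  (4,3): now satisfied by earlier moves; stays.
Resulting grid:
B B B B
_ B R R
R _ R _
_ _ B B
All satisfied now.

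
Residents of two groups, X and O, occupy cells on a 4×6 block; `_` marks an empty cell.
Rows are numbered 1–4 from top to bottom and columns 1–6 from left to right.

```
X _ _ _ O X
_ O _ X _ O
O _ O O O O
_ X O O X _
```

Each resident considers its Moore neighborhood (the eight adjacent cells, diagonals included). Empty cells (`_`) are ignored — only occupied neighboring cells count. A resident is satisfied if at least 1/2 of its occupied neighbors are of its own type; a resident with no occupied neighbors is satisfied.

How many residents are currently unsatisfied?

6

Row 1: (1,1)X 0/1 unhappy · (1,5)O 1/3 unhappy · (1,6)X 0/2 unhappy
Row 2: (2,2)O 2/3 ok · (2,4)X 0/4 unhappy · (2,6)O 3/4 ok
Row 3: (3,1)O 1/2 ok · (3,3)O 4/6 ok · (3,4)O 4/6 ok · (3,5)O 4/6 ok · (3,6)O 2/3 ok
Row 4: (4,2)X 0/3 unhappy · (4,3)O 3/4 ok · (4,4)O 4/5 ok · (4,5)X 0/4 unhappy
Unsatisfied: (1,1), (1,5), (1,6), (2,4), (4,2), (4,5) — 6 in total.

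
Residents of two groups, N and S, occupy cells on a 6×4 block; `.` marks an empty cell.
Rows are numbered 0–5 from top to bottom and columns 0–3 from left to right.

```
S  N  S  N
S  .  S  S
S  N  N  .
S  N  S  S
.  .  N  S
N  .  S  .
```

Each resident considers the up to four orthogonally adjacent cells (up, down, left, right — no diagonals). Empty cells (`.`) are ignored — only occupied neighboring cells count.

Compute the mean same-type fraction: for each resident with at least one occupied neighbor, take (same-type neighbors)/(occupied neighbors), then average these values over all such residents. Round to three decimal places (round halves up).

0.426

Row 0: (0,0)S 1/2 · (0,1)N 0/2 · (0,2)S 1/3 · (0,3)N 0/2
Row 1: (1,0)S 2/2 · (1,2)S 2/3 · (1,3)S 1/2
Row 2: (2,0)S 2/3 · (2,1)N 2/3 · (2,2)N 1/3
Row 3: (3,0)S 1/2 · (3,1)N 1/3 · (3,2)S 1/4 · (3,3)S 2/2
Row 4: (4,2)N 0/3 · (4,3)S 1/2
Row 5: (5,0)N — no occupied neighbors · (5,2)S 0/1
Sum over 17 residents: 1/2 + 0/2 + 1/3 + 0/2 + 2/2 + 2/3 + 1/2 + 2/3 + 2/3 + 1/3 + 1/2 + 1/3 + 1/4 + 2/2 + 0/3 + 1/2 + 0/1 = 29/4; mean = 29/4 ÷ 17 = 29/68 = 0.426470… → 0.426.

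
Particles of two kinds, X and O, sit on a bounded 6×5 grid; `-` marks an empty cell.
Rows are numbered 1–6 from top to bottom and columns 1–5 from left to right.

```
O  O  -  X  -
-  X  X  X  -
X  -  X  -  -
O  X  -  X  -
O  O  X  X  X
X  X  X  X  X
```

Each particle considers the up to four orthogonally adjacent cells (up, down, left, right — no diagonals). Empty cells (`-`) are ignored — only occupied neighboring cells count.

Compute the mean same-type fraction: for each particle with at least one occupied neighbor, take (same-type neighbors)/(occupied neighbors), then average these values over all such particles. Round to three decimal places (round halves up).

Row 1: (1,1)O 1/1 · (1,2)O 1/2 · (1,4)X 1/1
Row 2: (2,2)X 1/2 · (2,3)X 3/3 · (2,4)X 2/2
Row 3: (3,1)X 0/1 · (3,3)X 1/1
Row 4: (4,1)O 1/3 · (4,2)X 0/2 · (4,4)X 1/1
Row 5: (5,1)O 2/3 · (5,2)O 1/4 · (5,3)X 2/3 · (5,4)X 4/4 · (5,5)X 2/2
Row 6: (6,1)X 1/2 · (6,2)X 2/3 · (6,3)X 3/3 · (6,4)X 3/3 · (6,5)X 2/2
Sum over 21 particles: 1/1 + 1/2 + 1/1 + 1/2 + 3/3 + 2/2 + 0/1 + 1/1 + 1/3 + 0/2 + 1/1 + 2/3 + 1/4 + 2/3 + 4/4 + 2/2 + 1/2 + 2/3 + 3/3 + 3/3 + 2/2 = 181/12; mean = 181/12 ÷ 21 = 181/252 = 0.718253… → 0.718.

0.718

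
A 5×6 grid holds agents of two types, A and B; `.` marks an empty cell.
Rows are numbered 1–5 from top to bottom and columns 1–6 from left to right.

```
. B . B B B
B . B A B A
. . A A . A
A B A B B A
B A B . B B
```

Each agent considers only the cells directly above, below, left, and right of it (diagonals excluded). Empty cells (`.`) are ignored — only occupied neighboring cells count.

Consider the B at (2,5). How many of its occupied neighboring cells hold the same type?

1

Occupied neighbors of (2,5): (1,5)=B, (2,4)=A, (2,6)=A.
Same type (B): 1 of 3.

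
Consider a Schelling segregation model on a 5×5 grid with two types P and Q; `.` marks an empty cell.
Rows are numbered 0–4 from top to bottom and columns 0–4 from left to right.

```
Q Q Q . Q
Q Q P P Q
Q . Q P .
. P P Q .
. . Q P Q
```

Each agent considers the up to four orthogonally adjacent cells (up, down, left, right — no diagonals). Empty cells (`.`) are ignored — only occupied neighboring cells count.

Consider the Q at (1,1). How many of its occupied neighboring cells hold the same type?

Occupied neighbors of (1,1): (0,1)=Q, (1,0)=Q, (1,2)=P.
Same type (Q): 2 of 3.

2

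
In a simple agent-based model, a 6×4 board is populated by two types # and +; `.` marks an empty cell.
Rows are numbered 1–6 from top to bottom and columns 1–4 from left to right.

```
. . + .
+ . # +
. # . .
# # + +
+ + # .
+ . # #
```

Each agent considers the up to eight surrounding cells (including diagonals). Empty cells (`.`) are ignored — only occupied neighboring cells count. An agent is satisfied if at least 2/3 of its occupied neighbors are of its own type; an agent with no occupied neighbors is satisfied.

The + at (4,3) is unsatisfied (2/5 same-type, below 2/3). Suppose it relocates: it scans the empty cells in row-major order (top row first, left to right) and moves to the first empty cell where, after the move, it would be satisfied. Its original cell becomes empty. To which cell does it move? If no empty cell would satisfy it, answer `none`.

Vacating (4,3). Empty cells in order:
  (1,1): 1/1 same-type → satisfied — stop here.

(1,1)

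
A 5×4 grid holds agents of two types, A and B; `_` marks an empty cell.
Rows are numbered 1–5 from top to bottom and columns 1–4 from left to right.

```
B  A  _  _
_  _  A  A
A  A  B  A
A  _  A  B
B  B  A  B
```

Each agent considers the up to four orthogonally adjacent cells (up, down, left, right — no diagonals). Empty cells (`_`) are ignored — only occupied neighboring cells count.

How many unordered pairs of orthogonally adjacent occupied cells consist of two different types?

10

Scan each occupied cell's neighbors to the right and below so each pair is counted once.
From row 1: 1 unlike of 1 pairs (running 1/1).
From row 2: 1 unlike of 3 pairs (running 2/4).
From row 3: 4 unlike of 6 pairs (running 6/10).
From row 4: 2 unlike of 4 pairs (running 8/14).
From row 5: 2 unlike of 3 pairs (running 10/17).
Total adjacent occupied pairs: 17; unlike-type pairs: 10.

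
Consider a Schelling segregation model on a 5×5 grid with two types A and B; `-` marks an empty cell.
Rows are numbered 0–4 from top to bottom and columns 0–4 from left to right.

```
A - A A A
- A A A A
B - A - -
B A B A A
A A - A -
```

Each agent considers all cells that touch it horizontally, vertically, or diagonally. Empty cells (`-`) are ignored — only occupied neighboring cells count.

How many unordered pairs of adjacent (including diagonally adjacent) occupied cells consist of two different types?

Scan each occupied cell's neighbors to the right and below (and the two forward diagonals) so each pair is counted once.
From row 0: 0 unlike of 11 pairs (running 0/11).
From row 1: 1 unlike of 7 pairs (running 1/18).
From row 2: 2 unlike of 5 pairs (running 3/23).
From row 3: 7 unlike of 12 pairs (running 10/35).
From row 4: 0 unlike of 1 pairs (running 10/36).
Total adjacent occupied pairs: 36; unlike-type pairs: 10.

10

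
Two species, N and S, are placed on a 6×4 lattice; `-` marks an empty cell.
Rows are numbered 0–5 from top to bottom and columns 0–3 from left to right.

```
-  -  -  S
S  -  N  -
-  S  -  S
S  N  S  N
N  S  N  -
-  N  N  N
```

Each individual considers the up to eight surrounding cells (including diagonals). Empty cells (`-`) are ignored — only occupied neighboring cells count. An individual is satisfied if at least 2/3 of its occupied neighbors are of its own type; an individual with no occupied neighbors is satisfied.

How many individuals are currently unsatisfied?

(0,3)S 0/1 not
(1,0)S 1/1 satisfied
(1,2)N 0/3 not
(2,1)S 3/5 not
(2,3)S 1/3 not
(3,0)S 2/4 not
(3,1)N 2/6 not
(3,2)S 3/6 not
(3,3)N 1/3 not
(4,0)N 2/4 not
(4,1)S 2/7 not
(4,2)N 5/7 satisfied
(5,1)N 3/4 satisfied
(5,2)N 3/4 satisfied
(5,3)N 2/2 satisfied
Unsatisfied: (0,3), (1,2), (2,1), (2,3), (3,0), (3,1), (3,2), (3,3), (4,0), (4,1) — 10 in total.

10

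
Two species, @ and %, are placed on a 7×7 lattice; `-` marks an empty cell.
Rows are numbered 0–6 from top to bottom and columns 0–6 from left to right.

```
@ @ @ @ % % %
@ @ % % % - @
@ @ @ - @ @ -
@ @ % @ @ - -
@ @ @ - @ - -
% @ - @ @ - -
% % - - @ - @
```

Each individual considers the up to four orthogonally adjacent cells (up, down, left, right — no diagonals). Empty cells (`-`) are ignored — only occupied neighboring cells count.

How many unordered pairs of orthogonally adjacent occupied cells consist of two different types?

Scan each occupied cell's neighbors to the right and below so each pair is counted once.
Row 0: @(0,0)–@(0,1)= @(0,0)–@(1,0)= @(0,1)–@(0,2)= @(0,1)–@(1,1)= @(0,2)–@(0,3)= @(0,2)–%(1,2)≠ @(0,3)–%(0,4)≠ @(0,3)–%(1,3)≠ %(0,4)–%(0,5)= %(0,4)–%(1,4)= %(0,5)–%(0,6)= %(0,6)–@(1,6)≠  → 4/12 unlike.
Row 1: @(1,0)–@(1,1)= @(1,0)–@(2,0)= @(1,1)–%(1,2)≠ @(1,1)–@(2,1)= %(1,2)–%(1,3)= %(1,2)–@(2,2)≠ %(1,3)–%(1,4)= %(1,4)–@(2,4)≠  → 3/8 unlike.
Row 2: @(2,0)–@(2,1)= @(2,0)–@(3,0)= @(2,1)–@(2,2)= @(2,1)–@(3,1)= @(2,2)–%(3,2)≠ @(2,4)–@(2,5)= @(2,4)–@(3,4)=  → 1/7 unlike.
Row 3: @(3,0)–@(3,1)= @(3,0)–@(4,0)= @(3,1)–%(3,2)≠ @(3,1)–@(4,1)= %(3,2)–@(3,3)≠ %(3,2)–@(4,2)≠ @(3,3)–@(3,4)= @(3,4)–@(4,4)=  → 3/8 unlike.
Row 4: @(4,0)–@(4,1)= @(4,0)–%(5,0)≠ @(4,1)–@(4,2)= @(4,1)–@(5,1)= @(4,4)–@(5,4)=  → 1/5 unlike.
Row 5: %(5,0)–@(5,1)≠ %(5,0)–%(6,0)= @(5,1)–%(6,1)≠ @(5,3)–@(5,4)= @(5,4)–@(6,4)=  → 2/5 unlike.
Row 6: %(6,0)–%(6,1)=  → 0/1 unlike.
Total adjacent occupied pairs: 46; unlike-type pairs: 14.

14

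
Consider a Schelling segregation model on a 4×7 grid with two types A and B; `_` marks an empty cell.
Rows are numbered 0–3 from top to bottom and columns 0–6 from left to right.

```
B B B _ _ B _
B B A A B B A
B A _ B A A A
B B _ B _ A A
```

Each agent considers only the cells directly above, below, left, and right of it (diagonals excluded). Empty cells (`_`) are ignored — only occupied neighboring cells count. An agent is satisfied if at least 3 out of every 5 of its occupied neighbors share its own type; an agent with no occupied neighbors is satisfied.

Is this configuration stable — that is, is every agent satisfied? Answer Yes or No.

Row 0: (0,0)B 2/2 satisfied · (0,1)B 3/3 satisfied · (0,2)B 1/2 not · (0,5)B 1/1 satisfied
Row 1: (1,0)B 3/3 satisfied · (1,1)B 2/4 not · (1,2)A 1/3 not · (1,3)A 1/3 not · (1,4)B 1/3 not · (1,5)B 2/4 not · (1,6)A 1/2 not
Row 2: (2,0)B 2/3 satisfied · (2,1)A 0/3 not · (2,3)B 1/3 not · (2,4)A 1/3 not · (2,5)A 3/4 satisfied · (2,6)A 3/3 satisfied
Row 3: (3,0)B 2/2 satisfied · (3,1)B 1/2 not · (3,3)B 1/1 satisfied · (3,5)A 2/2 satisfied · (3,6)A 2/2 satisfied
For instance (0,2) has only 1/2 same-type neighbors, below 3/5.

No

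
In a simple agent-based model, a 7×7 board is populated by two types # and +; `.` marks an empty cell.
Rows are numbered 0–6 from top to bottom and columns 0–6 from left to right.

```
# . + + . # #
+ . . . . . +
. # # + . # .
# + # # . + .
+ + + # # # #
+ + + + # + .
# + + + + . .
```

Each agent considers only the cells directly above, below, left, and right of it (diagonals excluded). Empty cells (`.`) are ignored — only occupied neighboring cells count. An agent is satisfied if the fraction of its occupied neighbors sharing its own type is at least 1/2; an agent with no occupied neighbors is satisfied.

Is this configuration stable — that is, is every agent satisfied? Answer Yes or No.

No

Row 0: (0,0)# 0/1 ✗ · (0,2)+ 1/1 ✓ · (0,3)+ 1/1 ✓ · (0,5)# 1/1 ✓ · (0,6)# 1/2 ✓
Row 1: (1,0)+ 0/1 ✗ · (1,6)+ 0/1 ✗
Row 2: (2,1)# 1/2 ✓ · (2,2)# 2/3 ✓ · (2,3)+ 0/2 ✗ · (2,5)# 0/1 ✗
Row 3: (3,0)# 0/2 ✗ · (3,1)+ 1/4 ✗ · (3,2)# 2/4 ✓ · (3,3)# 2/3 ✓ · (3,5)+ 0/2 ✗
Row 4: (4,0)+ 2/3 ✓ · (4,1)+ 4/4 ✓ · (4,2)+ 2/4 ✓ · (4,3)# 2/4 ✓ · (4,4)# 3/3 ✓ · (4,5)# 2/4 ✓ · (4,6)# 1/1 ✓
Row 5: (5,0)+ 2/3 ✓ · (5,1)+ 4/4 ✓ · (5,2)+ 4/4 ✓ · (5,3)+ 2/4 ✓ · (5,4)# 1/4 ✗ · (5,5)+ 0/2 ✗
Row 6: (6,0)# 0/2 ✗ · (6,1)+ 2/3 ✓ · (6,2)+ 3/3 ✓ · (6,3)+ 3/3 ✓ · (6,4)+ 1/2 ✓
For instance (0,0) has only 0/1 same-type neighbors, below 1/2.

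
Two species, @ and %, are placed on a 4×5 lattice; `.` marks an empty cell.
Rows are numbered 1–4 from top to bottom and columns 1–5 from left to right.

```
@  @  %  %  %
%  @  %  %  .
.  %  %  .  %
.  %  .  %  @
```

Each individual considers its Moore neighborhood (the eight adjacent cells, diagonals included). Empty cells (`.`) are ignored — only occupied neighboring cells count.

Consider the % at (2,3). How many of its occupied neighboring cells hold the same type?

Occupied neighbors of (2,3): (1,2)=@, (1,3)=%, (1,4)=%, (2,2)=@, (2,4)=%, (3,2)=%, (3,3)=%.
Same type (%): 5 of 7.

5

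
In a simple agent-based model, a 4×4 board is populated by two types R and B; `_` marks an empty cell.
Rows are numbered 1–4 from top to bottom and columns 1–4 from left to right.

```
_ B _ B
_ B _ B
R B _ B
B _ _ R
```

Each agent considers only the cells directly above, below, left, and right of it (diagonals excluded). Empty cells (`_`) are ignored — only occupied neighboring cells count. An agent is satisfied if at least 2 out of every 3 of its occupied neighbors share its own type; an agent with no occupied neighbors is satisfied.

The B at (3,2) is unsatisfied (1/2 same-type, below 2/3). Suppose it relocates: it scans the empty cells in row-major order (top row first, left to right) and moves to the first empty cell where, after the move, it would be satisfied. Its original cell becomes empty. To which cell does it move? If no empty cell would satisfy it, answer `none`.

(1,1)

Vacating (3,2). Empty cells in order:
  (1,1): 1/1 same-type → satisfied — stop here.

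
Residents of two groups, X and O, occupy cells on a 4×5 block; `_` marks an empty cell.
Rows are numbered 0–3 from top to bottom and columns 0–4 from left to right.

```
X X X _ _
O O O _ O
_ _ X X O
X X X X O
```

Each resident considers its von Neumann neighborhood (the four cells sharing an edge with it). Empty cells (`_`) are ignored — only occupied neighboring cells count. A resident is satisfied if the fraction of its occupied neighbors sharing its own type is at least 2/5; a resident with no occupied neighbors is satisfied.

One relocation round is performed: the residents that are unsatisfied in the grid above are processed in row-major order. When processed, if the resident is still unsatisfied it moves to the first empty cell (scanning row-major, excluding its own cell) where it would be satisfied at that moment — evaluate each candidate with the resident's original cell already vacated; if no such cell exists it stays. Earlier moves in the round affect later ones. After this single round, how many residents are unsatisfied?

Initially unsatisfied (in order): (1,2).
  (1,2) → (0,4).
Resulting grid:
X X X _ O
O O _ _ O
_ _ X X O
X X X X O
All satisfied now.

0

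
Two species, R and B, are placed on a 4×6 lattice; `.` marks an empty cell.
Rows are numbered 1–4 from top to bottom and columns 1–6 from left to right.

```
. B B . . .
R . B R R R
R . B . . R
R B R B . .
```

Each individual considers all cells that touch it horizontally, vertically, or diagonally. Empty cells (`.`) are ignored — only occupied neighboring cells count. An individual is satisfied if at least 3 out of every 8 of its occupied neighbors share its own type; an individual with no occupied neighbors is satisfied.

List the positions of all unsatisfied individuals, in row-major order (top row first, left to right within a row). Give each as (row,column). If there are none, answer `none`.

(2,4), (4,2), (4,3)

Row 1: (1,2)B 2/3 ✓ · (1,3)B 2/3 ✓
Row 2: (2,1)R 1/2 ✓ · (2,3)B 3/4 ✓ · (2,4)R 1/4 ✗ · (2,5)R 3/3 ✓ · (2,6)R 2/2 ✓
Row 3: (3,1)R 2/3 ✓ · (3,3)B 3/5 ✓ · (3,6)R 2/2 ✓
Row 4: (4,1)R 1/2 ✓ · (4,2)B 1/4 ✗ · (4,3)R 0/3 ✗ · (4,4)B 1/2 ✓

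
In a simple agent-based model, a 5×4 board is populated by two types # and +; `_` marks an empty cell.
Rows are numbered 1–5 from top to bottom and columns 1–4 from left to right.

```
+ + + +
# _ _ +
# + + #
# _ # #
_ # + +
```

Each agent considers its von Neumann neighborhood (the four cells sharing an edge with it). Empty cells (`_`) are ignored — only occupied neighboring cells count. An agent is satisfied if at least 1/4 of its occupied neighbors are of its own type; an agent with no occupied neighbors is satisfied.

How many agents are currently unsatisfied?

Row 1: (1,1)+ 1/2 ✓ · (1,2)+ 2/2 ✓ · (1,3)+ 2/2 ✓ · (1,4)+ 2/2 ✓
Row 2: (2,1)# 1/2 ✓ · (2,4)+ 1/2 ✓
Row 3: (3,1)# 2/3 ✓ · (3,2)+ 1/2 ✓ · (3,3)+ 1/3 ✓ · (3,4)# 1/3 ✓
Row 4: (4,1)# 1/1 ✓ · (4,3)# 1/3 ✓ · (4,4)# 2/3 ✓
Row 5: (5,2)# 0/1 ✗ · (5,3)+ 1/3 ✓ · (5,4)+ 1/2 ✓
Unsatisfied: (5,2) — 1 in total.

1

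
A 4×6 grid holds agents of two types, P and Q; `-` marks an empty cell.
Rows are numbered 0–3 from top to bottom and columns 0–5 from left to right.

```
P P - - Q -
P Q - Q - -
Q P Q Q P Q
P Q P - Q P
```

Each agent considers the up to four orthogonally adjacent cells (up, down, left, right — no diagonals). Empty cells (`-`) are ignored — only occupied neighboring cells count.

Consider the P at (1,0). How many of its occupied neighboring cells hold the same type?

1

Occupied neighbors of (1,0): (0,0)=P, (2,0)=Q, (1,1)=Q.
Same type (P): 1 of 3.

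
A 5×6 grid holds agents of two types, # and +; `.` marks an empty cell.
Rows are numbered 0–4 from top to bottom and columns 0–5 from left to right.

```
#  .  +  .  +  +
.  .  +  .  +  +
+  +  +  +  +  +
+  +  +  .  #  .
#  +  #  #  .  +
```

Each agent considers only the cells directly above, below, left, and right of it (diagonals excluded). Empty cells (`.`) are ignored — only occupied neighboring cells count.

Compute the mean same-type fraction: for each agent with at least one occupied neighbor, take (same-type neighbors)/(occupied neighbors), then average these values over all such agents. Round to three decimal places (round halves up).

Row 0: (0,0)# — no occupied neighbors · (0,2)+ 1/1 · (0,4)+ 2/2 · (0,5)+ 2/2
Row 1: (1,2)+ 2/2 · (1,4)+ 3/3 · (1,5)+ 3/3
Row 2: (2,0)+ 2/2 · (2,1)+ 3/3 · (2,2)+ 4/4 · (2,3)+ 2/2 · (2,4)+ 3/4 · (2,5)+ 2/2
Row 3: (3,0)+ 2/3 · (3,1)+ 4/4 · (3,2)+ 2/3 · (3,4)# 0/1
Row 4: (4,0)# 0/2 · (4,1)+ 1/3 · (4,2)# 1/3 · (4,3)# 1/1 · (4,5)+ — no occupied neighbors
Sum over 20 agents: 1/1 + 2/2 + 2/2 + 2/2 + 3/3 + 3/3 + 2/2 + 3/3 + 4/4 + 2/2 + 3/4 + 2/2 + 2/3 + 4/4 + 2/3 + 0/1 + 0/2 + 1/3 + 1/3 + 1/1 = 63/4; mean = 63/4 ÷ 20 = 63/80 = 0.7875 → 0.788.

0.788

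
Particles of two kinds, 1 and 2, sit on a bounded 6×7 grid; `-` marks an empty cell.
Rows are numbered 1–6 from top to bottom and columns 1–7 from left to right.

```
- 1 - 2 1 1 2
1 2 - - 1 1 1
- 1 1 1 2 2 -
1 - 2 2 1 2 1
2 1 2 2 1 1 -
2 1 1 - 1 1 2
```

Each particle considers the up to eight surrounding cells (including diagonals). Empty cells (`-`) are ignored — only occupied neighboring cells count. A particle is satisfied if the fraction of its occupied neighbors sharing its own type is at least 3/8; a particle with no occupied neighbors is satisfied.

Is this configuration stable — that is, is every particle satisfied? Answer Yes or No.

Row 1: (1,2)1 1/2 satisfied · (1,4)2 0/2 not · (1,5)1 3/4 satisfied · (1,6)1 4/5 satisfied · (1,7)2 0/3 not
Row 2: (2,1)1 2/3 satisfied · (2,2)2 0/4 not · (2,5)1 4/7 satisfied · (2,6)1 4/7 satisfied · (2,7)1 2/4 satisfied
Row 3: (3,2)1 3/5 satisfied · (3,3)1 2/5 satisfied · (3,4)1 3/6 satisfied · (3,5)2 3/7 satisfied · (3,6)2 2/7 not
Row 4: (4,1)1 2/3 satisfied · (4,3)2 3/7 satisfied · (4,4)2 4/8 satisfied · (4,5)1 3/8 satisfied · (4,6)2 2/6 not · (4,7)1 1/3 not
Row 5: (5,1)2 1/4 not · (5,2)1 3/7 satisfied · (5,3)2 3/6 satisfied · (5,4)2 3/7 satisfied · (5,5)1 4/7 satisfied · (5,6)1 5/7 satisfied
Row 6: (6,1)2 1/3 not · (6,2)1 2/5 satisfied · (6,3)1 2/4 satisfied · (6,5)1 3/4 satisfied · (6,6)1 3/4 satisfied · (6,7)2 0/2 not
For instance (1,4) has only 0/2 same-type neighbors, below 3/8.

No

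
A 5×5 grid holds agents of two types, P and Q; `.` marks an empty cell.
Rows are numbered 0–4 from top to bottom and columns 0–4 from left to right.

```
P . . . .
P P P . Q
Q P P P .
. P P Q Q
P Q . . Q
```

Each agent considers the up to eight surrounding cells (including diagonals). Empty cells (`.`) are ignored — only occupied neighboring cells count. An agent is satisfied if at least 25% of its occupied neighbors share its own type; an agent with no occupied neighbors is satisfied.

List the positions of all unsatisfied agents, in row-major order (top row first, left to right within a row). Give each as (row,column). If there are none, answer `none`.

(1,4), (2,0), (4,1)

(0,0)P 2/2 satisfied
(1,0)P 3/4 satisfied
(1,1)P 5/6 satisfied
(1,2)P 4/4 satisfied
(1,4)Q 0/1 not
(2,0)Q 0/4 not
(2,1)P 6/7 satisfied
(2,2)P 6/7 satisfied
(2,3)P 3/6 satisfied
(3,1)P 4/6 satisfied
(3,2)P 4/6 satisfied
(3,3)Q 2/5 satisfied
(3,4)Q 2/3 satisfied
(4,0)P 1/2 satisfied
(4,1)Q 0/3 not
(4,4)Q 2/2 satisfied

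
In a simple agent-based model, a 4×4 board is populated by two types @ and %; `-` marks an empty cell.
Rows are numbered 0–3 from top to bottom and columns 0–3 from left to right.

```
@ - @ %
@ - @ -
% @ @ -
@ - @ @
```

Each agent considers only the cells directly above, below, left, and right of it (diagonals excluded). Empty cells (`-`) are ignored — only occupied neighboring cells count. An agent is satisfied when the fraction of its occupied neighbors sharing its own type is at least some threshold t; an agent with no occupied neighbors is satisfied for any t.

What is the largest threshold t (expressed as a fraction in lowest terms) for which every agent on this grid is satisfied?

0/1

(0,0)@ 1/1
(0,2)@ 1/2
(0,3)% 0/1
(1,0)@ 1/2
(1,2)@ 2/2
(2,0)% 0/3
(2,1)@ 1/2
(2,2)@ 3/3
(3,0)@ 0/1
(3,2)@ 2/2
(3,3)@ 1/1
The smallest same-type fraction is 0/1 at (0,3), which reduces to 0/1. Any threshold above that leaves this agent unsatisfied.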